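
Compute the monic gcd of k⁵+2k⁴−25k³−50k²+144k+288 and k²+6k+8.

Repeated division with remainder:
  k⁵+2k⁴−25k³−50k²+144k+288 = (k³−4k²−9k+36)(k²+6k+8) + (0)
The last nonzero remainder k²+6k+8 is already monic.

k²+6k+8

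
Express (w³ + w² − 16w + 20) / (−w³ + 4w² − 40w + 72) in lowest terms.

(−w² − 3w + 10)/(w² − 2w + 36)

Apply the Euclidean algorithm:
  w³ + w² − 16w + 20 = (−1)(−w³ + 4w² − 40w + 72) + (5w² − 56w + 92)
  −w³ + 4w² − 40w + 72 = (−(1/5)w − 36/25)(5w² − 56w + 92) + (−(2556/25)w + 5112/25)
  5w² − 56w + 92 = (−(125/2556)w + 575/1278)(−(2556/25)w + 5112/25) + (0)
Last nonzero remainder: −(2556/25)w + 5112/25. Dividing through by −2556/25 gives the monic gcd w − 2.
Cancel w − 2 from numerator and denominator to get the reduced form.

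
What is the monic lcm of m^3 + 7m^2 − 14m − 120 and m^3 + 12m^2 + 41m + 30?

m^4 + 8m^3 − 7m^2 − 134m − 120

By polynomial division,
  m^3 + 7m^2 − 14m − 120 = (m^3 + 12m^2 + 41m + 30) + (−5m^2 − 55m − 150)
  m^3 + 12m^2 + 41m + 30 = (−(1/5)m − 1/5)(−5m^2 − 55m − 150) + (0)
Last nonzero remainder: −5m^2 − 55m − 150. Dividing through by −5 gives the monic gcd m^2 + 11m + 30.
Then lcm(f, g) = f·g / gcd(f, g); expanding and making the result monic gives the answer.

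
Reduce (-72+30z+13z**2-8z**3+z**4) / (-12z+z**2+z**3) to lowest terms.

By polynomial division,
  z**4-8z**3+13z**2+30z-72 = (z-9)(z**3+z**2-12z) + (34z**2-78z-72)
  z**3+z**2-12z = ((1/34)z+28/289)(34z**2-78z-72) + (-(672/289)z+2016/289)
  34z**2-78z-72 = (-(4913/336)z-289/28)(-(672/289)z+2016/289) + (0)
Last nonzero remainder: -(672/289)z+2016/289. Dividing through by -672/289 gives the monic gcd z-3.
Cancel z-3 from numerator and denominator to get the reduced form.

(24-2z-5z**2+z**3)/(4z+z**2)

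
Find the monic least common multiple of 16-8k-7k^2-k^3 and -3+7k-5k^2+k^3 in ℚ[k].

By polynomial division,
  -k^3-7k^2-8k+16 = (-1)(k^3-5k^2+7k-3) + (-12k^2-k+13)
  k^3-5k^2+7k-3 = (-(1/12)k+61/144)(-12k^2-k+13) + ((1225/144)k-1225/144)
  -12k^2-k+13 = (-(1728/1225)k-1872/1225)((1225/144)k-1225/144) + (0)
Last nonzero remainder: (1225/144)k-1225/144. Dividing through by 1225/144 gives the monic gcd k-1.
Then lcm(f, g) = f·g / gcd(f, g); expanding and making the result monic gives the answer.

-48+88k-27k^2-17k^3+3k^4+k^5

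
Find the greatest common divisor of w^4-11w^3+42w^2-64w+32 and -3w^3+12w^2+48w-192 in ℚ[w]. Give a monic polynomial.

By polynomial division,
  w^4-11w^3+42w^2-64w+32 = (-(1/3)w+7/3)(-3w^3+12w^2+48w-192) + (30w^2-240w+480)
  -3w^3+12w^2+48w-192 = (-(1/10)w-2/5)(30w^2-240w+480) + (0)
Last nonzero remainder: 30w^2-240w+480. Dividing through by 30 gives the monic gcd w^2-8w+16.

w^2-8w+16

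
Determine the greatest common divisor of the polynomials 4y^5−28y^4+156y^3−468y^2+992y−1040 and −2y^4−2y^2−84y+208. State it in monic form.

Apply the Euclidean algorithm:
  4y^5−28y^4+156y^3−468y^2+992y−1040 = (−2y+14)(−2y^4−2y^2−84y+208) + (152y^3−608y^2+2584y−3952)
  −2y^4−2y^2−84y+208 = (−(1/76)y−1/19)(152y^3−608y^2+2584y−3952) + (0)
Last nonzero remainder: 152y^3−608y^2+2584y−3952. Dividing through by 152 gives the monic gcd y^3−4y^2+17y−26.

y^3−4y^2+17y−26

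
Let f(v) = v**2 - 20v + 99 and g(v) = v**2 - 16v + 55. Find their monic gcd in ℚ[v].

By polynomial division,
  v**2 - 20v + 99 = (v**2 - 16v + 55) + (-4v + 44)
  v**2 - 16v + 55 = (-(1/4)v + 5/4)(-4v + 44) + (0)
Last nonzero remainder: -4v + 44. Dividing through by -4 gives the monic gcd v - 11.

v - 11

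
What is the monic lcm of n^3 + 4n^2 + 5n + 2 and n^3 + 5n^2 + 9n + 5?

n^5 + 8n^4 + 26n^3 + 42n^2 + 33n + 10

By polynomial division,
  n^3 + 4n^2 + 5n + 2 = (n^3 + 5n^2 + 9n + 5) + (−n^2 − 4n − 3)
  n^3 + 5n^2 + 9n + 5 = (−n − 1)(−n^2 − 4n − 3) + (2n + 2)
  −n^2 − 4n − 3 = (−(1/2)n − 3/2)(2n + 2) + (0)
Last nonzero remainder: 2n + 2. Dividing through by 2 gives the monic gcd n + 1.
Then lcm(f, g) = f·g / gcd(f, g); expanding and making the result monic gives the answer.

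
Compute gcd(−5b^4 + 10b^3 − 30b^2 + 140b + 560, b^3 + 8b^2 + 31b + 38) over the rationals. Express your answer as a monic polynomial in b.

b + 2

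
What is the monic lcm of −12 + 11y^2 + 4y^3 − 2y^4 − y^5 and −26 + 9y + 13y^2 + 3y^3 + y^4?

Repeated division with remainder:
  −y^5 − 2y^4 + 4y^3 + 11y^2 − 12 = (−y + 1)(y^4 + 3y^3 + 13y^2 + 9y − 26) + (14y^3 + 7y^2 − 35y + 14)
  y^4 + 3y^3 + 13y^2 + 9y − 26 = ((1/14)y + 5/28)(14y^3 + 7y^2 − 35y + 14) + ((57/4)y^2 + (57/4)y − 57/2)
  14y^3 + 7y^2 − 35y + 14 = ((56/57)y − 28/57)((57/4)y^2 + (57/4)y − 57/2) + (0)
Last nonzero remainder: (57/4)y^2 + (57/4)y − 57/2. Dividing through by 57/4 gives the monic gcd y^2 + y − 2.
Then lcm(f, g) = f·g / gcd(f, g); expanding and making the result monic gives the answer.

156 + 24y − 131y^2 − 74y^3 + 7y^4 + 13y^5 + 4y^6 + y^7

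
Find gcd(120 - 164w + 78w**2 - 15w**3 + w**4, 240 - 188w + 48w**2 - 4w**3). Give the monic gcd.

-5 + w

By polynomial division,
  w**4 - 15w**3 + 78w**2 - 164w + 120 = (-(1/4)w + 3/4)(-4w**3 + 48w**2 - 188w + 240) + (-5w**2 + 37w - 60)
  -4w**3 + 48w**2 - 188w + 240 = ((4/5)w - 92/25)(-5w**2 + 37w - 60) + (-(96/25)w + 96/5)
  -5w**2 + 37w - 60 = ((125/96)w - 25/8)(-(96/25)w + 96/5) + (0)
Last nonzero remainder: -(96/25)w + 96/5. Dividing through by -96/25 gives the monic gcd w - 5.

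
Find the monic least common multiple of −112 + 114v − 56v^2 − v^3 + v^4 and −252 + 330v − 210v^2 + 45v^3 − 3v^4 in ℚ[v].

672 − 796v + 450v^2 − 50v^3 − 7v^4 + v^5

Apply the Euclidean algorithm:
  v^4 − v^3 − 56v^2 + 114v − 112 = (−1/3)(−3v^4 + 45v^3 − 210v^2 + 330v − 252) + (14v^3 − 126v^2 + 224v − 196)
  −3v^4 + 45v^3 − 210v^2 + 330v − 252 = (−(3/14)v + 9/7)(14v^3 − 126v^2 + 224v − 196) + (0)
Last nonzero remainder: 14v^3 − 126v^2 + 224v − 196. Dividing through by 14 gives the monic gcd v^3 − 9v^2 + 16v − 14.
Then lcm(f, g) = f·g / gcd(f, g); expanding and making the result monic gives the answer.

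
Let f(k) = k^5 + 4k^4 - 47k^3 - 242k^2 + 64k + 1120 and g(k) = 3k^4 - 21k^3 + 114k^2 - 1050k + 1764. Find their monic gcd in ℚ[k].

By polynomial division,
  k^5 + 4k^4 - 47k^3 - 242k^2 + 64k + 1120 = ((1/3)k + 11/3)(3k^4 - 21k^3 + 114k^2 - 1050k + 1764) + (-8k^3 - 310k^2 + 3326k - 5348)
  3k^4 - 21k^3 + 114k^2 - 1050k + 1764 = (-(3/8)k + 549/32)(-8k^3 - 310k^2 + 3326k - 5348) + ((106875/16)k^2 - (961875/16)k + 748125/8)
  -8k^3 - 310k^2 + 3326k - 5348 = (-(128/106875)k - 6112/106875)((106875/16)k^2 - (961875/16)k + 748125/8) + (0)
Last nonzero remainder: (106875/16)k^2 - (961875/16)k + 748125/8. Dividing through by 106875/16 gives the monic gcd k^2 - 9k + 14.

k^2 - 9k + 14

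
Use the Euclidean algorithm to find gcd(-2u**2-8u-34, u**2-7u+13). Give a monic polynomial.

1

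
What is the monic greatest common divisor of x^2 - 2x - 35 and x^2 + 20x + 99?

1

Euclidean algorithm in ℚ[x]:
  x^2 - 2x - 35 = (x^2 + 20x + 99) + (-22x - 134)
  x^2 + 20x + 99 = (-(1/22)x - 153/242)(-22x - 134) + (1728/121)
  -22x - 134 = (-(1331/864)x - 8107/864)(1728/121) + (0)
The last nonzero remainder is the constant 1728/121, so the polynomials are coprime and gcd = 1.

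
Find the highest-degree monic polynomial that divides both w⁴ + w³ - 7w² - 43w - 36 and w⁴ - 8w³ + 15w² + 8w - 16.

Apply the Euclidean algorithm:
  w⁴ + w³ - 7w² - 43w - 36 = (w⁴ - 8w³ + 15w² + 8w - 16) + (9w³ - 22w² - 51w - 20)
  w⁴ - 8w³ + 15w² + 8w - 16 = ((1/9)w - 50/81)(9w³ - 22w² - 51w - 20) + ((574/81)w² - (574/27)w - 2296/81)
  9w³ - 22w² - 51w - 20 = ((729/574)w + 405/574)((574/81)w² - (574/27)w - 2296/81) + (0)
Last nonzero remainder: (574/81)w² - (574/27)w - 2296/81. Dividing through by 574/81 gives the monic gcd w² - 3w - 4.

w² - 3w - 4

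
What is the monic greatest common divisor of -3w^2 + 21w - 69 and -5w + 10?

1

Euclidean algorithm in ℚ[w]:
  -3w^2 + 21w - 69 = ((3/5)w - 3)(-5w + 10) + (-39)
  -5w + 10 = ((5/39)w - 10/39)(-39) + (0)
The last nonzero remainder is the constant -39, so the polynomials are coprime and gcd = 1.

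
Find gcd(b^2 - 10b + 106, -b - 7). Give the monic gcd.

1

Repeated division with remainder:
  b^2 - 10b + 106 = (-b + 17)(-b - 7) + (225)
  -b - 7 = (-(1/225)b - 7/225)(225) + (0)
The last nonzero remainder is the constant 225, so the polynomials are coprime and gcd = 1.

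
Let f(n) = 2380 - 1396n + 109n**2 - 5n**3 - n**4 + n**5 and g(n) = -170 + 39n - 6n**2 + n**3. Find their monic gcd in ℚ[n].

-170 + 39n - 6n**2 + n**3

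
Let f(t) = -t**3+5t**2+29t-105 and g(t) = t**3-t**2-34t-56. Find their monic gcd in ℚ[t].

By polynomial division,
  -t**3+5t**2+29t-105 = (-1)(t**3-t**2-34t-56) + (4t**2-5t-161)
  t**3-t**2-34t-56 = ((1/4)t+1/16)(4t**2-5t-161) + ((105/16)t-735/16)
  4t**2-5t-161 = ((64/105)t+368/105)((105/16)t-735/16) + (0)
Last nonzero remainder: (105/16)t-735/16. Dividing through by 105/16 gives the monic gcd t-7.

t-7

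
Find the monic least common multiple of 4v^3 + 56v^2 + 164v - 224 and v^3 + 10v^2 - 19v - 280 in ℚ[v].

v^4 + 9v^3 - 29v^2 - 261v + 280

By polynomial division,
  4v^3 + 56v^2 + 164v - 224 = (4)(v^3 + 10v^2 - 19v - 280) + (16v^2 + 240v + 896)
  v^3 + 10v^2 - 19v - 280 = ((1/16)v - 5/16)(16v^2 + 240v + 896) + (0)
Last nonzero remainder: 16v^2 + 240v + 896. Dividing through by 16 gives the monic gcd v^2 + 15v + 56.
Then lcm(f, g) = f·g / gcd(f, g); expanding and making the result monic gives the answer.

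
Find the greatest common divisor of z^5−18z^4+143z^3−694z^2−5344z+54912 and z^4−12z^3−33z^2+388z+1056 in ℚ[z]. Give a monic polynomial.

Repeated division with remainder:
  z^5−18z^4+143z^3−694z^2−5344z+54912 = (z−6)(z^4−12z^3−33z^2+388z+1056) + (104z^3−1280z^2−4072z+61248)
  z^4−12z^3−33z^2+388z+1056 = ((1/104)z+1/338)(104z^3−1280z^2−4072z+61248) + ((1680/169)z^2−(31920/169)z+147840/169)
  104z^3−1280z^2−4072z+61248 = ((2197/210)z+4901/70)((1680/169)z^2−(31920/169)z+147840/169) + (0)
Last nonzero remainder: (1680/169)z^2−(31920/169)z+147840/169. Dividing through by 1680/169 gives the monic gcd z^2−19z+88.

z^2−19z+88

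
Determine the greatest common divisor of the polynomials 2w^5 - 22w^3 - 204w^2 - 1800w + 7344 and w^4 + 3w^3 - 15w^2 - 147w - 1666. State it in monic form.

w^2 + 3w + 34

By polynomial division,
  2w^5 - 22w^3 - 204w^2 - 1800w + 7344 = (2w - 6)(w^4 + 3w^3 - 15w^2 - 147w - 1666) + (26w^3 + 650w - 2652)
  w^4 + 3w^3 - 15w^2 - 147w - 1666 = ((1/26)w + 3/26)(26w^3 + 650w - 2652) + (-40w^2 - 120w - 1360)
  26w^3 + 650w - 2652 = (-(13/20)w + 39/20)(-40w^2 - 120w - 1360) + (0)
Last nonzero remainder: -40w^2 - 120w - 1360. Dividing through by -40 gives the monic gcd w^2 + 3w + 34.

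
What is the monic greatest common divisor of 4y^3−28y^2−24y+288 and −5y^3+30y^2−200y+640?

y−4

By polynomial division,
  4y^3−28y^2−24y+288 = (−4/5)(−5y^3+30y^2−200y+640) + (−4y^2−184y+800)
  −5y^3+30y^2−200y+640 = ((5/4)y−65)(−4y^2−184y+800) + (−13160y+52640)
  −4y^2−184y+800 = ((1/3290)y+5/329)(−13160y+52640) + (0)
Last nonzero remainder: −13160y+52640. Dividing through by −13160 gives the monic gcd y−4.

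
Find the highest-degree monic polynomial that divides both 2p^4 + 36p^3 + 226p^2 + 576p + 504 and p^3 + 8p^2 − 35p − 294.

p + 7

Repeated division with remainder:
  2p^4 + 36p^3 + 226p^2 + 576p + 504 = (2p + 20)(p^3 + 8p^2 − 35p − 294) + (136p^2 + 1864p + 6384)
  p^3 + 8p^2 − 35p − 294 = ((1/136)p − 97/2312)(136p^2 + 1864p + 6384) + (−(1080/289)p − 7560/289)
  136p^2 + 1864p + 6384 = (−(4913/135)p − 10982/45)(−(1080/289)p − 7560/289) + (0)
Last nonzero remainder: −(1080/289)p − 7560/289. Dividing through by −1080/289 gives the monic gcd p + 7.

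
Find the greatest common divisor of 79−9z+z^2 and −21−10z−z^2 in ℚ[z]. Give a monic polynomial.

Euclidean algorithm in ℚ[z]:
  z^2−9z+79 = (−1)(−z^2−10z−21) + (−19z+58)
  −z^2−10z−21 = ((1/19)z+248/361)(−19z+58) + (−21965/361)
  −19z+58 = ((6859/21965)z−20938/21965)(−21965/361) + (0)
The last nonzero remainder is the constant −21965/361, so the polynomials are coprime and gcd = 1.

1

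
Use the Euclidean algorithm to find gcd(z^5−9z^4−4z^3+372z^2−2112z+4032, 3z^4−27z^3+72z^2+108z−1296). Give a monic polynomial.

Euclidean algorithm in ℚ[z]:
  z^5−9z^4−4z^3+372z^2−2112z+4032 = ((1/3)z)(3z^4−27z^3+72z^2+108z−1296) + (−28z^3+336z^2−1680z+4032)
  3z^4−27z^3+72z^2+108z−1296 = (−(3/28)z−9/28)(−28z^3+336z^2−1680z+4032) + (0)
Last nonzero remainder: −28z^3+336z^2−1680z+4032. Dividing through by −28 gives the monic gcd z^3−12z^2+60z−144.

z^3−12z^2+60z−144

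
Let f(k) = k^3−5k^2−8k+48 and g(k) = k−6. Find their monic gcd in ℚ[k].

1

Euclidean algorithm in ℚ[k]:
  k^3−5k^2−8k+48 = (k^2+k−2)(k−6) + (36)
  k−6 = ((1/36)k−1/6)(36) + (0)
The last nonzero remainder is the constant 36, so the polynomials are coprime and gcd = 1.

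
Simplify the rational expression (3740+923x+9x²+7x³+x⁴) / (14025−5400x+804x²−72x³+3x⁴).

(44+15x+x²)/(165−48x+3x²)

By polynomial division,
  x⁴+7x³+9x²+923x+3740 = (1/3)(3x⁴−72x³+804x²−5400x+14025) + (31x³−259x²+2723x−935)
  3x⁴−72x³+804x²−5400x+14025 = ((3/31)x−1455/961)(31x³−259x²+2723x−935) + ((142560/961)x²−(1140480/961)x+12117600/961)
  31x³−259x²+2723x−935 = ((29791/142560)x−961/12960)((142560/961)x²−(1140480/961)x+12117600/961) + (0)
Last nonzero remainder: (142560/961)x²−(1140480/961)x+12117600/961. Dividing through by 142560/961 gives the monic gcd x²−8x+85.
Cancel x²−8x+85 from numerator and denominator to get the reduced form.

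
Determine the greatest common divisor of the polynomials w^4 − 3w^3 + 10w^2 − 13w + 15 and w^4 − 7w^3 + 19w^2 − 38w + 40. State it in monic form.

w^2 − w + 5

Euclidean algorithm in ℚ[w]:
  w^4 − 3w^3 + 10w^2 − 13w + 15 = (w^4 − 7w^3 + 19w^2 − 38w + 40) + (4w^3 − 9w^2 + 25w − 25)
  w^4 − 7w^3 + 19w^2 − 38w + 40 = ((1/4)w − 19/16)(4w^3 − 9w^2 + 25w − 25) + ((33/16)w^2 − (33/16)w + 165/16)
  4w^3 − 9w^2 + 25w − 25 = ((64/33)w − 80/33)((33/16)w^2 − (33/16)w + 165/16) + (0)
Last nonzero remainder: (33/16)w^2 − (33/16)w + 165/16. Dividing through by 33/16 gives the monic gcd w^2 − w + 5.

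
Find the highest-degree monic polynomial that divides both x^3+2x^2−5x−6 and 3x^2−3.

x+1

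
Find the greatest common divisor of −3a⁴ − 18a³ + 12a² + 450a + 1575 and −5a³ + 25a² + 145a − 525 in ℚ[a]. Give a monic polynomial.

a + 5

Apply the Euclidean algorithm:
  −3a⁴ − 18a³ + 12a² + 450a + 1575 = ((3/5)a + 33/5)(−5a³ + 25a² + 145a − 525) + (−240a² − 192a + 5040)
  −5a³ + 25a² + 145a − 525 = ((1/48)a − 29/240)(−240a² − 192a + 5040) + ((84/5)a + 84)
  −240a² − 192a + 5040 = (−(100/7)a + 60)((84/5)a + 84) + (0)
Last nonzero remainder: (84/5)a + 84. Dividing through by 84/5 gives the monic gcd a + 5.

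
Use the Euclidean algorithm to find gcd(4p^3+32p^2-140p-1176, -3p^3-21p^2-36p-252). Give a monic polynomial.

Repeated division with remainder:
  4p^3+32p^2-140p-1176 = (-4/3)(-3p^3-21p^2-36p-252) + (4p^2-188p-1512)
  -3p^3-21p^2-36p-252 = (-(3/4)p-81/2)(4p^2-188p-1512) + (-8784p-61488)
  4p^2-188p-1512 = (-(1/2196)p+3/122)(-8784p-61488) + (0)
Last nonzero remainder: -8784p-61488. Dividing through by -8784 gives the monic gcd p+7.

p+7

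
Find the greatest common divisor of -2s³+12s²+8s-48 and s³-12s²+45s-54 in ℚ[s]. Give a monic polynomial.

s-6

Repeated division with remainder:
  -2s³+12s²+8s-48 = (-2)(s³-12s²+45s-54) + (-12s²+98s-156)
  s³-12s²+45s-54 = (-(1/12)s+23/72)(-12s²+98s-156) + ((25/36)s-25/6)
  -12s²+98s-156 = (-(432/25)s+936/25)((25/36)s-25/6) + (0)
Last nonzero remainder: (25/36)s-25/6. Dividing through by 25/36 gives the monic gcd s-6.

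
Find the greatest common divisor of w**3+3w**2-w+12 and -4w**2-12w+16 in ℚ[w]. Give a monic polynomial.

Apply the Euclidean algorithm:
  w**3+3w**2-w+12 = (-(1/4)w)(-4w**2-12w+16) + (3w+12)
  -4w**2-12w+16 = (-(4/3)w+4/3)(3w+12) + (0)
Last nonzero remainder: 3w+12. Dividing through by 3 gives the monic gcd w+4.

w+4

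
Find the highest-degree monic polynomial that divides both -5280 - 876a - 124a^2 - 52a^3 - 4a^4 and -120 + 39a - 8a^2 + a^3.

24 - 3a + a^2

Euclidean algorithm in ℚ[a]:
  -4a^4 - 52a^3 - 124a^2 - 876a - 5280 = (-4a - 84)(a^3 - 8a^2 + 39a - 120) + (-640a^2 + 1920a - 15360)
  a^3 - 8a^2 + 39a - 120 = (-(1/640)a + 1/128)(-640a^2 + 1920a - 15360) + (0)
Last nonzero remainder: -640a^2 + 1920a - 15360. Dividing through by -640 gives the monic gcd a^2 - 3a + 24.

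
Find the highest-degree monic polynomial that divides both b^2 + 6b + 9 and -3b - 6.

Euclidean algorithm in ℚ[b]:
  b^2 + 6b + 9 = (-(1/3)b - 4/3)(-3b - 6) + (1)
  -3b - 6 = (-3b - 6)(1) + (0)
The last nonzero remainder is the constant 1, so the polynomials are coprime and gcd = 1.

1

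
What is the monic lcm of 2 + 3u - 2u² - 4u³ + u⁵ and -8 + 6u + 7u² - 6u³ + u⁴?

-8 - 10u + 11u² + 14u³ - 4u⁴ - 4u⁵ + u⁶

Apply the Euclidean algorithm:
  u⁵ - 4u³ - 2u² + 3u + 2 = (u + 6)(u⁴ - 6u³ + 7u² + 6u - 8) + (25u³ - 50u² - 25u + 50)
  u⁴ - 6u³ + 7u² + 6u - 8 = ((1/25)u - 4/25)(25u³ - 50u² - 25u + 50) + (0)
Last nonzero remainder: 25u³ - 50u² - 25u + 50. Dividing through by 25 gives the monic gcd u³ - 2u² - u + 2.
Then lcm(f, g) = f·g / gcd(f, g); expanding and making the result monic gives the answer.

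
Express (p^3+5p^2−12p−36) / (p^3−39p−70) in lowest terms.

By polynomial division,
  p^3+5p^2−12p−36 = (p^3−39p−70) + (5p^2+27p+34)
  p^3−39p−70 = ((1/5)p−27/25)(5p^2+27p+34) + (−(416/25)p−832/25)
  5p^2+27p+34 = (−(125/416)p−425/416)(−(416/25)p−832/25) + (0)
Last nonzero remainder: −(416/25)p−832/25. Dividing through by −416/25 gives the monic gcd p+2.
Cancel p+2 from numerator and denominator to get the reduced form.

(p^2+3p−18)/(p^2−2p−35)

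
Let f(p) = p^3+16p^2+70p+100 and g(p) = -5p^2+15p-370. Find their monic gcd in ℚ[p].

1

Apply the Euclidean algorithm:
  p^3+16p^2+70p+100 = (-(1/5)p-19/5)(-5p^2+15p-370) + (53p-1306)
  -5p^2+15p-370 = (-(5/53)p-5735/2809)(53p-1306) + (-8529240/2809)
  53p-1306 = (-(148877/8529240)p+1834277/4264620)(-8529240/2809) + (0)
The last nonzero remainder is the constant -8529240/2809, so the polynomials are coprime and gcd = 1.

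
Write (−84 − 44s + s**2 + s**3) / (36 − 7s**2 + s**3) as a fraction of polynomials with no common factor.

(−42 − s + s**2)/(18 − 9s + s**2)

By polynomial division,
  s**3 + s**2 − 44s − 84 = (s**3 − 7s**2 + 36) + (8s**2 − 44s − 120)
  s**3 − 7s**2 + 36 = ((1/8)s − 3/16)(8s**2 − 44s − 120) + ((27/4)s + 27/2)
  8s**2 − 44s − 120 = ((32/27)s − 80/9)((27/4)s + 27/2) + (0)
Last nonzero remainder: (27/4)s + 27/2. Dividing through by 27/4 gives the monic gcd s + 2.
Cancel s + 2 from numerator and denominator to get the reduced form.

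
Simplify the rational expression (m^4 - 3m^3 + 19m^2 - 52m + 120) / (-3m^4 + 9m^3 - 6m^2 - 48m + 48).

(-m^2 - m - 15)/(3m^2 + 3m - 6)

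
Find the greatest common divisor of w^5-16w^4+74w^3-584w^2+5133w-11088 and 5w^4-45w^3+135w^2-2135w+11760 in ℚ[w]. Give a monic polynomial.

w^3-2w^2+13w-336

Euclidean algorithm in ℚ[w]:
  w^5-16w^4+74w^3-584w^2+5133w-11088 = ((1/5)w-7/5)(5w^4-45w^3+135w^2-2135w+11760) + (-16w^3+32w^2-208w+5376)
  5w^4-45w^3+135w^2-2135w+11760 = (-(5/16)w+35/16)(-16w^3+32w^2-208w+5376) + (0)
Last nonzero remainder: -16w^3+32w^2-208w+5376. Dividing through by -16 gives the monic gcd w^3-2w^2+13w-336.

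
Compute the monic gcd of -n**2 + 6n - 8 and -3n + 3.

1

By polynomial division,
  -n**2 + 6n - 8 = ((1/3)n - 5/3)(-3n + 3) + (-3)
  -3n + 3 = (n - 1)(-3) + (0)
The last nonzero remainder is the constant -3, so the polynomials are coprime and gcd = 1.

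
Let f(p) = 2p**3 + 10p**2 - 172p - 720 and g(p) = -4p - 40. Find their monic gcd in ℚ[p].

Apply the Euclidean algorithm:
  2p**3 + 10p**2 - 172p - 720 = (-(1/2)p**2 + (5/2)p + 18)(-4p - 40) + (0)
Last nonzero remainder: -4p - 40. Dividing through by -4 gives the monic gcd p + 10.

p + 10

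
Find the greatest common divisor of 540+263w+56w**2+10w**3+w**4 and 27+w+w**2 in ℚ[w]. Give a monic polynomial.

Repeated division with remainder:
  w**4+10w**3+56w**2+263w+540 = (w**2+9w+20)(w**2+w+27) + (0)
The last nonzero remainder w**2+w+27 is already monic.

27+w+w**2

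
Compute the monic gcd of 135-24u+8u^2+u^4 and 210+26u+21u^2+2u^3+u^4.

By polynomial division,
  u^4+8u^2-24u+135 = (u^4+2u^3+21u^2+26u+210) + (-2u^3-13u^2-50u-75)
  u^4+2u^3+21u^2+26u+210 = (-(1/2)u+9/4)(-2u^3-13u^2-50u-75) + ((101/4)u^2+101u+1515/4)
  -2u^3-13u^2-50u-75 = (-(8/101)u-20/101)((101/4)u^2+101u+1515/4) + (0)
Last nonzero remainder: (101/4)u^2+101u+1515/4. Dividing through by 101/4 gives the monic gcd u^2+4u+15.

15+4u+u^2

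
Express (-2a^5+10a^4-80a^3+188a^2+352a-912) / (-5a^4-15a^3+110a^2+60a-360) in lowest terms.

(2a^2-4a+76)/(5a+30)

Repeated division with remainder:
  -2a^5+10a^4-80a^3+188a^2+352a-912 = ((2/5)a-16/5)(-5a^4-15a^3+110a^2+60a-360) + (-172a^3+516a^2+688a-2064)
  -5a^4-15a^3+110a^2+60a-360 = ((5/172)a+15/86)(-172a^3+516a^2+688a-2064) + (0)
Last nonzero remainder: -172a^3+516a^2+688a-2064. Dividing through by -172 gives the monic gcd a^3-3a^2-4a+12.
Cancel a^3-3a^2-4a+12 from numerator and denominator to get the reduced form.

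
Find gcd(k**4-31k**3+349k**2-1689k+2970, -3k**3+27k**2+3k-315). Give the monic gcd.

Repeated division with remainder:
  k**4-31k**3+349k**2-1689k+2970 = (-(1/3)k+22/3)(-3k**3+27k**2+3k-315) + (152k**2-1816k+5280)
  -3k**3+27k**2+3k-315 = (-(3/152)k-21/361)(152k**2-1816k+5280) + ((567/361)k-2835/361)
  152k**2-1816k+5280 = ((54872/567)k-127072/189)((567/361)k-2835/361) + (0)
Last nonzero remainder: (567/361)k-2835/361. Dividing through by 567/361 gives the monic gcd k-5.

k-5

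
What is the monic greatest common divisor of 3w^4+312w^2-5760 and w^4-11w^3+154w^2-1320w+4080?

Repeated division with remainder:
  3w^4+312w^2-5760 = (3)(w^4-11w^3+154w^2-1320w+4080) + (33w^3-150w^2+3960w-18000)
  w^4-11w^3+154w^2-1320w+4080 = ((1/33)w-71/363)(33w^3-150w^2+3960w-18000) + ((564/121)w^2+67680/121)
  33w^3-150w^2+3960w-18000 = ((1331/188)w-3025/94)((564/121)w^2+67680/121) + (0)
Last nonzero remainder: (564/121)w^2+67680/121. Dividing through by 564/121 gives the monic gcd w^2+120.

w^2+120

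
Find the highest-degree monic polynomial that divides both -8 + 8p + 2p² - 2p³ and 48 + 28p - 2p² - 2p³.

2 + p

By polynomial division,
  -2p³ + 2p² + 8p - 8 = (-2p³ - 2p² + 28p + 48) + (4p² - 20p - 56)
  -2p³ - 2p² + 28p + 48 = (-(1/2)p - 3)(4p² - 20p - 56) + (-60p - 120)
  4p² - 20p - 56 = (-(1/15)p + 7/15)(-60p - 120) + (0)
Last nonzero remainder: -60p - 120. Dividing through by -60 gives the monic gcd p + 2.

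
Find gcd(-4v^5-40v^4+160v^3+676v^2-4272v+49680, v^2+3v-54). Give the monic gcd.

Repeated division with remainder:
  -4v^5-40v^4+160v^3+676v^2-4272v+49680 = (-4v^3-28v^2+28v-920)(v^2+3v-54) + (0)
The last nonzero remainder v^2+3v-54 is already monic.

v^2+3v-54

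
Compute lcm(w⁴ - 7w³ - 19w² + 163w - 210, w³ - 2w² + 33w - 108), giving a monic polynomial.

w⁶ - 6w⁵ + 10w⁴ - 108w³ - 731w² + 5658w - 7560

Repeated division with remainder:
  w⁴ - 7w³ - 19w² + 163w - 210 = (w - 5)(w³ - 2w² + 33w - 108) + (-62w² + 436w - 750)
  w³ - 2w² + 33w - 108 = (-(1/62)w - 78/961)(-62w² + 436w - 750) + ((54096/961)w - 162288/961)
  -62w² + 436w - 750 = (-(29791/27048)w + 120125/27048)((54096/961)w - 162288/961) + (0)
Last nonzero remainder: (54096/961)w - 162288/961. Dividing through by 54096/961 gives the monic gcd w - 3.
Then lcm(f, g) = f·g / gcd(f, g); expanding and making the result monic gives the answer.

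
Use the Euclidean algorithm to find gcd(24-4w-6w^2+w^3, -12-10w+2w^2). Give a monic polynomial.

-6+w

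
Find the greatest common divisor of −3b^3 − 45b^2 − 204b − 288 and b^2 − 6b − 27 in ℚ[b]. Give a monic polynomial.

Repeated division with remainder:
  −3b^3 − 45b^2 − 204b − 288 = (−3b − 63)(b^2 − 6b − 27) + (−663b − 1989)
  b^2 − 6b − 27 = (−(1/663)b + 3/221)(−663b − 1989) + (0)
Last nonzero remainder: −663b − 1989. Dividing through by −663 gives the monic gcd b + 3.

b + 3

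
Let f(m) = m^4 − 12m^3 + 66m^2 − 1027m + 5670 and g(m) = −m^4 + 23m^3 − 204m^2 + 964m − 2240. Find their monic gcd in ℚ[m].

m^2 − 17m + 70

Repeated division with remainder:
  m^4 − 12m^3 + 66m^2 − 1027m + 5670 = (−1)(−m^4 + 23m^3 − 204m^2 + 964m − 2240) + (11m^3 − 138m^2 − 63m + 3430)
  −m^4 + 23m^3 − 204m^2 + 964m − 2240 = (−(1/11)m + 115/121)(11m^3 − 138m^2 − 63m + 3430) + (−(9507/121)m^2 + (161619/121)m − 665490/121)
  11m^3 − 138m^2 − 63m + 3430 = (−(1331/9507)m − 5929/9507)(−(9507/121)m^2 + (161619/121)m − 665490/121) + (0)
Last nonzero remainder: −(9507/121)m^2 + (161619/121)m − 665490/121. Dividing through by −9507/121 gives the monic gcd m^2 − 17m + 70.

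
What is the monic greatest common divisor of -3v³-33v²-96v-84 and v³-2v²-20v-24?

Apply the Euclidean algorithm:
  -3v³-33v²-96v-84 = (-3)(v³-2v²-20v-24) + (-39v²-156v-156)
  v³-2v²-20v-24 = (-(1/39)v+2/13)(-39v²-156v-156) + (0)
Last nonzero remainder: -39v²-156v-156. Dividing through by -39 gives the monic gcd v²+4v+4.

v²+4v+4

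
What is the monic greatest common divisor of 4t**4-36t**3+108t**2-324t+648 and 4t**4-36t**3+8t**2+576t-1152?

t**2-9t+18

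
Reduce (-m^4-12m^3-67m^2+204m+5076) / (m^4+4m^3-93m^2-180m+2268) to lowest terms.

Apply the Euclidean algorithm:
  -m^4-12m^3-67m^2+204m+5076 = (-1)(m^4+4m^3-93m^2-180m+2268) + (-8m^3-160m^2+24m+7344)
  m^4+4m^3-93m^2-180m+2268 = (-(1/8)m+2)(-8m^3-160m^2+24m+7344) + (230m^2+690m-12420)
  -8m^3-160m^2+24m+7344 = (-(4/115)m-68/115)(230m^2+690m-12420) + (0)
Last nonzero remainder: 230m^2+690m-12420. Dividing through by 230 gives the monic gcd m^2+3m-54.
Cancel m^2+3m-54 from numerator and denominator to get the reduced form.

(-m^2-9m-94)/(m^2+m-42)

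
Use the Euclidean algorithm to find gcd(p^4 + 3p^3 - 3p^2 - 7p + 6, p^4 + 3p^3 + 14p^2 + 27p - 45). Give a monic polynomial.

Repeated division with remainder:
  p^4 + 3p^3 - 3p^2 - 7p + 6 = (p^4 + 3p^3 + 14p^2 + 27p - 45) + (-17p^2 - 34p + 51)
  p^4 + 3p^3 + 14p^2 + 27p - 45 = (-(1/17)p^2 - (1/17)p - 15/17)(-17p^2 - 34p + 51) + (0)
Last nonzero remainder: -17p^2 - 34p + 51. Dividing through by -17 gives the monic gcd p^2 + 2p - 3.

p^2 + 2p - 3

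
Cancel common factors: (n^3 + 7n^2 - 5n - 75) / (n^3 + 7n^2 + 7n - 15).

(n^2 + 2n - 15)/(n^2 + 2n - 3)

Euclidean algorithm in ℚ[n]:
  n^3 + 7n^2 - 5n - 75 = (n^3 + 7n^2 + 7n - 15) + (-12n - 60)
  n^3 + 7n^2 + 7n - 15 = (-(1/12)n^2 - (1/6)n + 1/4)(-12n - 60) + (0)
Last nonzero remainder: -12n - 60. Dividing through by -12 gives the monic gcd n + 5.
Cancel n + 5 from numerator and denominator to get the reduced form.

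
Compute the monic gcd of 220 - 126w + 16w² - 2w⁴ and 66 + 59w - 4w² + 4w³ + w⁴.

Apply the Euclidean algorithm:
  -2w⁴ + 16w² - 126w + 220 = (-2)(w⁴ + 4w³ - 4w² + 59w + 66) + (8w³ + 8w² - 8w + 352)
  w⁴ + 4w³ - 4w² + 59w + 66 = ((1/8)w + 3/8)(8w³ + 8w² - 8w + 352) + (-6w² + 18w - 66)
  8w³ + 8w² - 8w + 352 = (-(4/3)w - 16/3)(-6w² + 18w - 66) + (0)
Last nonzero remainder: -6w² + 18w - 66. Dividing through by -6 gives the monic gcd w² - 3w + 11.

11 - 3w + w²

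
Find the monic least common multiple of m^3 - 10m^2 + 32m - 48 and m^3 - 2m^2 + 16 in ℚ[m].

m^4 - 8m^3 + 12m^2 + 16m - 96

Euclidean algorithm in ℚ[m]:
  m^3 - 10m^2 + 32m - 48 = (m^3 - 2m^2 + 16) + (-8m^2 + 32m - 64)
  m^3 - 2m^2 + 16 = (-(1/8)m - 1/4)(-8m^2 + 32m - 64) + (0)
Last nonzero remainder: -8m^2 + 32m - 64. Dividing through by -8 gives the monic gcd m^2 - 4m + 8.
Then lcm(f, g) = f·g / gcd(f, g); expanding and making the result monic gives the answer.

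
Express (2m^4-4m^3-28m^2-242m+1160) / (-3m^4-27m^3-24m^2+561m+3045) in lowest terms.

(-2m+8)/(3m+21)

Repeated division with remainder:
  2m^4-4m^3-28m^2-242m+1160 = (-2/3)(-3m^4-27m^3-24m^2+561m+3045) + (-22m^3-44m^2+132m+3190)
  -3m^4-27m^3-24m^2+561m+3045 = ((3/22)m+21/22)(-22m^3-44m^2+132m+3190) + (0)
Last nonzero remainder: -22m^3-44m^2+132m+3190. Dividing through by -22 gives the monic gcd m^3+2m^2-6m-145.
Cancel m^3+2m^2-6m-145 from numerator and denominator to get the reduced form.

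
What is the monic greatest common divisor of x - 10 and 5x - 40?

Apply the Euclidean algorithm:
  x - 10 = (1/5)(5x - 40) + (-2)
  5x - 40 = (-(5/2)x + 20)(-2) + (0)
The last nonzero remainder is the constant -2, so the polynomials are coprime and gcd = 1.

1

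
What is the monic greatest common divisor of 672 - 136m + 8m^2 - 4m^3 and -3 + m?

Euclidean algorithm in ℚ[m]:
  -4m^3 + 8m^2 - 136m + 672 = (-4m^2 - 4m - 148)(m - 3) + (228)
  m - 3 = ((1/228)m - 1/76)(228) + (0)
The last nonzero remainder is the constant 228, so the polynomials are coprime and gcd = 1.

1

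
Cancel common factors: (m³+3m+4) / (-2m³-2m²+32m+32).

(-m²+m-4)/(2m²-32)

Repeated division with remainder:
  m³+3m+4 = (-1/2)(-2m³-2m²+32m+32) + (-m²+19m+20)
  -2m³-2m²+32m+32 = (2m+40)(-m²+19m+20) + (-768m-768)
  -m²+19m+20 = ((1/768)m-5/192)(-768m-768) + (0)
Last nonzero remainder: -768m-768. Dividing through by -768 gives the monic gcd m+1.
Cancel m+1 from numerator and denominator to get the reduced form.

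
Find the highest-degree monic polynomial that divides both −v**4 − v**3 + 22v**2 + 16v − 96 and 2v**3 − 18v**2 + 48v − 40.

v − 2

Euclidean algorithm in ℚ[v]:
  −v**4 − v**3 + 22v**2 + 16v − 96 = (−(1/2)v − 5)(2v**3 − 18v**2 + 48v − 40) + (−44v**2 + 236v − 296)
  2v**3 − 18v**2 + 48v − 40 = (−(1/22)v + 20/121)(−44v**2 + 236v − 296) + (−(540/121)v + 1080/121)
  −44v**2 + 236v − 296 = ((1331/135)v − 4477/135)(−(540/121)v + 1080/121) + (0)
Last nonzero remainder: −(540/121)v + 1080/121. Dividing through by −540/121 gives the monic gcd v − 2.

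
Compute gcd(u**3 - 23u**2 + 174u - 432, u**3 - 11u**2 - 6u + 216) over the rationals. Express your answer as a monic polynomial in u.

By polynomial division,
  u**3 - 23u**2 + 174u - 432 = (u**3 - 11u**2 - 6u + 216) + (-12u**2 + 180u - 648)
  u**3 - 11u**2 - 6u + 216 = (-(1/12)u - 1/3)(-12u**2 + 180u - 648) + (0)
Last nonzero remainder: -12u**2 + 180u - 648. Dividing through by -12 gives the monic gcd u**2 - 15u + 54.

u**2 - 15u + 54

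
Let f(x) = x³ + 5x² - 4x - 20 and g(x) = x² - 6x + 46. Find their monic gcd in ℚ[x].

1

Repeated division with remainder:
  x³ + 5x² - 4x - 20 = (x + 11)(x² - 6x + 46) + (16x - 526)
  x² - 6x + 46 = ((1/16)x + 215/128)(16x - 526) + (59489/64)
  16x - 526 = ((1024/59489)x - 33664/59489)(59489/64) + (0)
The last nonzero remainder is the constant 59489/64, so the polynomials are coprime and gcd = 1.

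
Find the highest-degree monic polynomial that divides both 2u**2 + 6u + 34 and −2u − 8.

Euclidean algorithm in ℚ[u]:
  2u**2 + 6u + 34 = (−u + 1)(−2u − 8) + (42)
  −2u − 8 = (−(1/21)u − 4/21)(42) + (0)
The last nonzero remainder is the constant 42, so the polynomials are coprime and gcd = 1.

1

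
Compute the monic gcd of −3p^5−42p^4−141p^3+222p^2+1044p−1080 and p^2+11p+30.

p^2+11p+30

Repeated division with remainder:
  −3p^5−42p^4−141p^3+222p^2+1044p−1080 = (−3p^3−9p^2+48p−36)(p^2+11p+30) + (0)
The last nonzero remainder p^2+11p+30 is already monic.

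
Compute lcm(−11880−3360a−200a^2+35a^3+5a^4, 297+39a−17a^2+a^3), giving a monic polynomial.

78408+41184a+4320a^2−583a^3−129a^4−a^5+a^6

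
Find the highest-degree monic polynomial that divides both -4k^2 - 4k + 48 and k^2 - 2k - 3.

k - 3

Apply the Euclidean algorithm:
  -4k^2 - 4k + 48 = (-4)(k^2 - 2k - 3) + (-12k + 36)
  k^2 - 2k - 3 = (-(1/12)k - 1/12)(-12k + 36) + (0)
Last nonzero remainder: -12k + 36. Dividing through by -12 gives the monic gcd k - 3.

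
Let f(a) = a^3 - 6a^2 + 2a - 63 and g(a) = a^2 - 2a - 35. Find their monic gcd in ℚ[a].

a - 7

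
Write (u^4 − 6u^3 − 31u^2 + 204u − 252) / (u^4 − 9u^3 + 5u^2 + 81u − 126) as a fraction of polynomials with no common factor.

(u + 6)/(u + 3)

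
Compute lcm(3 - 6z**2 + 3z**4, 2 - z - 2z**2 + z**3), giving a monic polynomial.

-2 + z + 4z**2 - 2z**3 - 2z**4 + z**5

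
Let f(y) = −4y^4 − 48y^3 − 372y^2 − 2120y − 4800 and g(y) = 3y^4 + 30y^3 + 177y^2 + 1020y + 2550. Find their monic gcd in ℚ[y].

Euclidean algorithm in ℚ[y]:
  −4y^4 − 48y^3 − 372y^2 − 2120y − 4800 = (−4/3)(3y^4 + 30y^3 + 177y^2 + 1020y + 2550) + (−8y^3 − 136y^2 − 760y − 1400)
  3y^4 + 30y^3 + 177y^2 + 1020y + 2550 = (−(3/8)y + 21/8)(−8y^3 − 136y^2 − 760y − 1400) + (249y^2 + 2490y + 6225)
  −8y^3 − 136y^2 − 760y − 1400 = (−(8/249)y − 56/249)(249y^2 + 2490y + 6225) + (0)
Last nonzero remainder: 249y^2 + 2490y + 6225. Dividing through by 249 gives the monic gcd y^2 + 10y + 25.

y^2 + 10y + 25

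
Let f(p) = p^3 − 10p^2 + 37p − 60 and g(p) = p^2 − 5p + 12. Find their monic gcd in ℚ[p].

By polynomial division,
  p^3 − 10p^2 + 37p − 60 = (p − 5)(p^2 − 5p + 12) + (0)
The last nonzero remainder p^2 − 5p + 12 is already monic.

p^2 − 5p + 12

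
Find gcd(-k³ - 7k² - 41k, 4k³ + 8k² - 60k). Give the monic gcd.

k

Repeated division with remainder:
  -k³ - 7k² - 41k = (-1/4)(4k³ + 8k² - 60k) + (-5k² - 56k)
  4k³ + 8k² - 60k = (-(4/5)k + 184/25)(-5k² - 56k) + ((8804/25)k)
  -5k² - 56k = (-(125/8804)k - 350/2201)((8804/25)k) + (0)
Last nonzero remainder: (8804/25)k. Dividing through by 8804/25 gives the monic gcd k.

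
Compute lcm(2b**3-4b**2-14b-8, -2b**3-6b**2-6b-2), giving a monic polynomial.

b**4-b**3-9b**2-11b-4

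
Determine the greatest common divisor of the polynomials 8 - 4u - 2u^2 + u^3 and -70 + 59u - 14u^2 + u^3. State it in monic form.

-2 + u

Repeated division with remainder:
  u^3 - 2u^2 - 4u + 8 = (u^3 - 14u^2 + 59u - 70) + (12u^2 - 63u + 78)
  u^3 - 14u^2 + 59u - 70 = ((1/12)u - 35/48)(12u^2 - 63u + 78) + ((105/16)u - 105/8)
  12u^2 - 63u + 78 = ((64/35)u - 208/35)((105/16)u - 105/8) + (0)
Last nonzero remainder: (105/16)u - 105/8. Dividing through by 105/16 gives the monic gcd u - 2.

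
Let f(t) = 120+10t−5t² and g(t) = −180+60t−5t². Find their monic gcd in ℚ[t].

−6+t

Apply the Euclidean algorithm:
  −5t²+10t+120 = (−5t²+60t−180) + (−50t+300)
  −5t²+60t−180 = ((1/10)t−3/5)(−50t+300) + (0)
Last nonzero remainder: −50t+300. Dividing through by −50 gives the monic gcd t−6.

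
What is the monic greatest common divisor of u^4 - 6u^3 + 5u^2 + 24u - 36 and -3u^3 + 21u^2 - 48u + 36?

u^2 - 5u + 6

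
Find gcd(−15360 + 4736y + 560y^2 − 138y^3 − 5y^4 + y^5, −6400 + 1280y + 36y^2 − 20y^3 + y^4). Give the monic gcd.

Euclidean algorithm in ℚ[y]:
  y^5 − 5y^4 − 138y^3 + 560y^2 + 4736y − 15360 = (y + 15)(y^4 − 20y^3 + 36y^2 + 1280y − 6400) + (126y^3 − 1260y^2 − 8064y + 80640)
  y^4 − 20y^3 + 36y^2 + 1280y − 6400 = ((1/126)y − 5/63)(126y^3 − 1260y^2 − 8064y + 80640) + (0)
Last nonzero remainder: 126y^3 − 1260y^2 − 8064y + 80640. Dividing through by 126 gives the monic gcd y^3 − 10y^2 − 64y + 640.

640 − 64y − 10y^2 + y^3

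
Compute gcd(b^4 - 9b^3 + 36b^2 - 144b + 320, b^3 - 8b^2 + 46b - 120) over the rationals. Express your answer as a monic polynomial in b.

Repeated division with remainder:
  b^4 - 9b^3 + 36b^2 - 144b + 320 = (b - 1)(b^3 - 8b^2 + 46b - 120) + (-18b^2 + 22b + 200)
  b^3 - 8b^2 + 46b - 120 = (-(1/18)b + 61/162)(-18b^2 + 22b + 200) + ((3955/81)b - 15820/81)
  -18b^2 + 22b + 200 = (-(1458/3955)b - 810/791)((3955/81)b - 15820/81) + (0)
Last nonzero remainder: (3955/81)b - 15820/81. Dividing through by 3955/81 gives the monic gcd b - 4.

b - 4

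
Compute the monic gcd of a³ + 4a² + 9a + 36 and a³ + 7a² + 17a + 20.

a + 4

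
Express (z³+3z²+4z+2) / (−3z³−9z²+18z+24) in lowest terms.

(−z²−2z−2)/(3z²+6z−24)

Apply the Euclidean algorithm:
  z³+3z²+4z+2 = (−1/3)(−3z³−9z²+18z+24) + (10z+10)
  −3z³−9z²+18z+24 = (−(3/10)z²−(3/5)z+12/5)(10z+10) + (0)
Last nonzero remainder: 10z+10. Dividing through by 10 gives the monic gcd z+1.
Cancel z+1 from numerator and denominator to get the reduced form.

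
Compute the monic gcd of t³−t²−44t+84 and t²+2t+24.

By polynomial division,
  t³−t²−44t+84 = (t−3)(t²+2t+24) + (−62t+156)
  t²+2t+24 = (−(1/62)t−70/961)(−62t+156) + (33984/961)
  −62t+156 = (−(29791/16992)t+12493/2832)(33984/961) + (0)
The last nonzero remainder is the constant 33984/961, so the polynomials are coprime and gcd = 1.

1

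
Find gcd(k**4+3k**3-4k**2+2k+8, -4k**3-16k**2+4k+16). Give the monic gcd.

Apply the Euclidean algorithm:
  k**4+3k**3-4k**2+2k+8 = (-(1/4)k+1/4)(-4k**3-16k**2+4k+16) + (k**2+5k+4)
  -4k**3-16k**2+4k+16 = (-4k+4)(k**2+5k+4) + (0)
The last nonzero remainder k**2+5k+4 is already monic.

k**2+5k+4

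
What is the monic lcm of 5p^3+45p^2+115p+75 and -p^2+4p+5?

Repeated division with remainder:
  5p^3+45p^2+115p+75 = (-5p-65)(-p^2+4p+5) + (400p+400)
  -p^2+4p+5 = (-(1/400)p+1/80)(400p+400) + (0)
Last nonzero remainder: 400p+400. Dividing through by 400 gives the monic gcd p+1.
Then lcm(f, g) = f·g / gcd(f, g); expanding and making the result monic gives the answer.

p^4+4p^3-22p^2-100p-75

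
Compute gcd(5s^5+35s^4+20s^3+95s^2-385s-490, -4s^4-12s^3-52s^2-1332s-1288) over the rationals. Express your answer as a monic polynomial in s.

By polynomial division,
  5s^5+35s^4+20s^3+95s^2-385s-490 = (-(5/4)s-5)(-4s^4-12s^3-52s^2-1332s-1288) + (-105s^3-1830s^2-8655s-6930)
  -4s^4-12s^3-52s^2-1332s-1288 = ((4/105)s-404/735)(-105s^3-1830s^2-8655s-6930) + (-(35680/49)s^2-(285440/49)s-35680/7)
  -105s^3-1830s^2-8655s-6930 = ((1029/7136)s+4851/3568)(-(35680/49)s^2-(285440/49)s-35680/7) + (0)
Last nonzero remainder: -(35680/49)s^2-(285440/49)s-35680/7. Dividing through by -35680/49 gives the monic gcd s^2+8s+7.

s^2+8s+7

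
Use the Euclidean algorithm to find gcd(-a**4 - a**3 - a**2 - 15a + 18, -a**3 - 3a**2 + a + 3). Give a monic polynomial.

Apply the Euclidean algorithm:
  -a**4 - a**3 - a**2 - 15a + 18 = (a - 2)(-a**3 - 3a**2 + a + 3) + (-8a**2 - 16a + 24)
  -a**3 - 3a**2 + a + 3 = ((1/8)a + 1/8)(-8a**2 - 16a + 24) + (0)
Last nonzero remainder: -8a**2 - 16a + 24. Dividing through by -8 gives the monic gcd a**2 + 2a - 3.

a**2 + 2a - 3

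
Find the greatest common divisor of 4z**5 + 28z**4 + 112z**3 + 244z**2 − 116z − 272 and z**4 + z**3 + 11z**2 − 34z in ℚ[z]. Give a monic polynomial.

Repeated division with remainder:
  4z**5 + 28z**4 + 112z**3 + 244z**2 − 116z − 272 = (4z + 24)(z**4 + z**3 + 11z**2 − 34z) + (44z**3 + 116z**2 + 700z − 272)
  z**4 + z**3 + 11z**2 − 34z = ((1/44)z − 9/242)(44z**3 + 116z**2 + 700z − 272) + (−(72/121)z**2 − (216/121)z − 1224/121)
  44z**3 + 116z**2 + 700z − 272 = (−(1331/18)z + 242/9)(−(72/121)z**2 − (216/121)z − 1224/121) + (0)
Last nonzero remainder: −(72/121)z**2 − (216/121)z − 1224/121. Dividing through by −72/121 gives the monic gcd z**2 + 3z + 17.

z**2 + 3z + 17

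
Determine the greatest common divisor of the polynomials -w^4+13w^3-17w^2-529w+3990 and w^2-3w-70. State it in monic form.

w^2-3w-70

Repeated division with remainder:
  -w^4+13w^3-17w^2-529w+3990 = (-w^2+10w-57)(w^2-3w-70) + (0)
The last nonzero remainder w^2-3w-70 is already monic.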